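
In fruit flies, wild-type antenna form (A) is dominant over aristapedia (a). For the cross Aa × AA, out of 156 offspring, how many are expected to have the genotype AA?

Punnett square for Aa × AA:
Offspring genotypes: 2 AA, 2 Aa
Total offspring: 4
Count with target: 2
Probability: 2/4 = 1/2
Expected count = 1/2 × 156 = 78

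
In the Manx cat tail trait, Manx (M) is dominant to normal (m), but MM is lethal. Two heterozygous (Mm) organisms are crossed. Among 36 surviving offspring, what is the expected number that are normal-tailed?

Cross: Mm × Mm
Punnett square offspring (before lethality): 1 MM, 2 Mm, 1 mm
The MM genotype is lethal (embryos die); surviving offspring: 2 Mm, 1 mm
normal-tailed: 1 out of 3 → fraction 1/3
Expected count = 1/3 × 36 = 12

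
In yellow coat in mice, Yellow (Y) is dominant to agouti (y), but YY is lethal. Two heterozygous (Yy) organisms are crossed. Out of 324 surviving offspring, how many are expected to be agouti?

Cross: Yy × Yy
Punnett square offspring (before lethality): 1 YY, 2 Yy, 1 yy
The YY genotype is lethal (embryos die); surviving offspring: 2 Yy, 1 yy
agouti: 1 out of 3 → fraction 1/3
Expected count = 1/3 × 324 = 108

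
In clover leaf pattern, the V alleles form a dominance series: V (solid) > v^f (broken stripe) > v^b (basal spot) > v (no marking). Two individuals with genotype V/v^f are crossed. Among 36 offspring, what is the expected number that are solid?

Cross: V/v^f × V/v^f
Allele dominance: V > v^f > v^b > v
Offspring genotypes: 1 V/V, 2 V/v^f, 1 v^f/v^f
Phenotype counts: 3 solid, 1 broken stripe
solid: 3 out of 4 → fraction 3/4
Expected count = 3/4 × 36 = 27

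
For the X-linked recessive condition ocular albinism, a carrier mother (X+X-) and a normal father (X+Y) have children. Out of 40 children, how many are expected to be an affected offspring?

Cross: X+X- × X+Y
Offspring: 1 X+X+, 1 X+Y, 1 X+X-, 1 X-Y
Probability of an affected offspring: 1/4
Expected count = 1/4 × 40 = 10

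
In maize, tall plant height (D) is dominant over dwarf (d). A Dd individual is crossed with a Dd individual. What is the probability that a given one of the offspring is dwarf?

Punnett square for Dd × Dd:
Offspring genotypes: 1 DD, 2 Dd, 1 dd
tall: 3, dwarf: 1
dwarf: 1 out of 4
Probability: 1/4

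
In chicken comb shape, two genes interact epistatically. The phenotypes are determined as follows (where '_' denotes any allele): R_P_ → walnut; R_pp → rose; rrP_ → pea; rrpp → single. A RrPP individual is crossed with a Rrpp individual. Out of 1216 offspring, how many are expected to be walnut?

Cross: RrPP × Rrpp — consider each gene separately:
R gene: Rr × Rr → 1 RR, 2 Rr, 1 rr → 3 R_ : 1 rr (out of 4)
P gene: PP × pp → 4 Pp → 4 P_ (out of 4)
Genotype classes (out of 4 × 4 = 16): R_P_ = 3×4 = 12; rrP_ = 1×4 = 4
Apply the phenotype rules: R_P_ (12) → walnut; rrP_ (4) → pea
Phenotype counts (out of 16): 12 walnut, 4 pea
walnut: 12 out of 16 → fraction 3/4
Expected count = 3/4 × 1216 = 912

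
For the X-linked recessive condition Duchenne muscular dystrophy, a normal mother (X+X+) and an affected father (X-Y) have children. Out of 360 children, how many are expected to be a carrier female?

Cross: X+X+ × X-Y
Offspring: 2 X+X-, 2 X+Y
Probability of a carrier female: 2/4 = 1/2
Expected count = 1/2 × 360 = 180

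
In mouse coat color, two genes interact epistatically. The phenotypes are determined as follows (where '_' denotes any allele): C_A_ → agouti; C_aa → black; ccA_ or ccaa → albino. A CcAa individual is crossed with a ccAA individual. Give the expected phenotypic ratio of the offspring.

Cross: CcAa × ccAA — consider each gene separately:
C gene: Cc × cc → 2 Cc, 2 cc → 2 C_ : 2 cc (out of 4)
A gene: Aa × AA → 2 AA, 2 Aa → 4 A_ (out of 4)
Genotype classes (out of 4 × 4 = 16): C_A_ = 2×4 = 8; ccA_ = 2×4 = 8
Apply the phenotype rules: C_A_ (8) → agouti; ccA_ (8) → albino
Phenotype counts (out of 16): 8 agouti, 8 albino
Ratio: 1 agouti : 1 albino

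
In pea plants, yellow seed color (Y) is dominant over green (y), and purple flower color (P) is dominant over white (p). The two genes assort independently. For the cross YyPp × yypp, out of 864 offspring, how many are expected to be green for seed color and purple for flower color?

Dihybrid cross YyPp × yypp — consider each gene separately:
seed color: Yy × yy → 2 Yy, 2 yy → 2 Y_ : 2 yy (out of 4)
flower color: Pp × pp → 2 Pp, 2 pp → 2 P_ : 2 pp (out of 4)
Looking for: green (yy) and purple (P_)
P(green) = 2/4, P(purple) = 2/4
P(both) = 2/4 × 2/4 = 4/16 = 1/4
Expected count = 1/4 × 864 = 216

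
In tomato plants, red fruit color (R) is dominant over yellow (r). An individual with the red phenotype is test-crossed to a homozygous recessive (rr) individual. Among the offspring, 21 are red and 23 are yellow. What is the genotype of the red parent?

Test cross: ? × rr
Offspring: 21 red, 23 yellow — approximately 1:1.
A 1:1 ratio in a test cross indicates the unknown parent is heterozygous (Rr).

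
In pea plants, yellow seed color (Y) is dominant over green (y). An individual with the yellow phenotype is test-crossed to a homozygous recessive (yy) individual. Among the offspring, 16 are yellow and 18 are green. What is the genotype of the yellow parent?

Test cross: ? × yy
Offspring: 16 yellow, 18 green — approximately 1:1.
A 1:1 ratio in a test cross indicates the unknown parent is heterozygous (Yy).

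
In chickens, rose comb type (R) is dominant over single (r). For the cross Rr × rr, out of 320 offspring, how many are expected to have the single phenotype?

Punnett square for Rr × rr:
Offspring genotypes: 2 Rr, 2 rr
Total offspring: 4
Count with target: 2
Probability: 2/4 = 1/2
Expected count = 1/2 × 320 = 160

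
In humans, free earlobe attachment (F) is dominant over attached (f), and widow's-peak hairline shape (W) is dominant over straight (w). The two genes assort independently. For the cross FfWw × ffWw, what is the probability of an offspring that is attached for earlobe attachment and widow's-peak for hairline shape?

Dihybrid cross FfWw × ffWw — consider each gene separately:
earlobe attachment: Ff × ff → 2 Ff, 2 ff → 2 F_ : 2 ff (out of 4)
hairline shape: Ww × Ww → 1 WW, 2 Ww, 1 ww → 3 W_ : 1 ww (out of 4)
Looking for: attached (ff) and widow's-peak (W_)
P(attached) = 2/4, P(widow's-peak) = 3/4
P(both) = 2/4 × 3/4 = 6/16 = 3/8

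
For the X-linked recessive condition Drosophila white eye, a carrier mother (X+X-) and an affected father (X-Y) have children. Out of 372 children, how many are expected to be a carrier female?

Cross: X+X- × X-Y
Offspring: 1 X+X-, 1 X+Y, 1 X-X-, 1 X-Y
Probability of a carrier female: 1/4
Expected count = 1/4 × 372 = 93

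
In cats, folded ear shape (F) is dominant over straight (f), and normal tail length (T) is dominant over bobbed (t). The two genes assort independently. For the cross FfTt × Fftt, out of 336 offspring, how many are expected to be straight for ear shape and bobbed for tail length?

Dihybrid cross FfTt × Fftt — consider each gene separately:
ear shape: Ff × Ff → 1 FF, 2 Ff, 1 ff → 3 F_ : 1 ff (out of 4)
tail length: Tt × tt → 2 Tt, 2 tt → 2 T_ : 2 tt (out of 4)
Looking for: straight (ff) and bobbed (tt)
P(straight) = 1/4, P(bobbed) = 2/4
P(both) = 1/4 × 2/4 = 2/16 = 1/8
Expected count = 1/8 × 336 = 42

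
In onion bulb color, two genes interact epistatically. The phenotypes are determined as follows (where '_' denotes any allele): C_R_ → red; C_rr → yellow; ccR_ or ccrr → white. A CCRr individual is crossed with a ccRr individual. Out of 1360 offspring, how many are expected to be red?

Cross: CCRr × ccRr — consider each gene separately:
C gene: CC × cc → 4 Cc → 4 C_ (out of 4)
R gene: Rr × Rr → 1 RR, 2 Rr, 1 rr → 3 R_ : 1 rr (out of 4)
Genotype classes (out of 4 × 4 = 16): C_R_ = 4×3 = 12; C_rr = 4×1 = 4
Apply the phenotype rules: C_R_ (12) → red; C_rr (4) → yellow
Phenotype counts (out of 16): 12 red, 4 yellow
red: 12 out of 16 → fraction 3/4
Expected count = 3/4 × 1360 = 1020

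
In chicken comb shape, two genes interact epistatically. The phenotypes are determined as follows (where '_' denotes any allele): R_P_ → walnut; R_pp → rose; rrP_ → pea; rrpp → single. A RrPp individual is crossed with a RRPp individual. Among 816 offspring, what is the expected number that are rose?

Cross: RrPp × RRPp — consider each gene separately:
R gene: Rr × RR → 2 RR, 2 Rr → 4 R_ (out of 4)
P gene: Pp × Pp → 1 PP, 2 Pp, 1 pp → 3 P_ : 1 pp (out of 4)
Genotype classes (out of 4 × 4 = 16): R_P_ = 4×3 = 12; R_pp = 4×1 = 4
Apply the phenotype rules: R_P_ (12) → walnut; R_pp (4) → rose
Phenotype counts (out of 16): 12 walnut, 4 rose
rose: 4 out of 16 → fraction 1/4
Expected count = 1/4 × 816 = 204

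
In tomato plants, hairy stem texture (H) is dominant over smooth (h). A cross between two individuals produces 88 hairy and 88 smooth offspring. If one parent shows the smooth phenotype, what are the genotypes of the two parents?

Observed offspring: 88 hairy, 88 smooth
The observed ratio simplifies to 1:1. One parent shows smooth, so its genotype must be hh. A 1:1 offspring split requires the other parent to be heterozygous (Hh).
Parent genotypes: hh × Hh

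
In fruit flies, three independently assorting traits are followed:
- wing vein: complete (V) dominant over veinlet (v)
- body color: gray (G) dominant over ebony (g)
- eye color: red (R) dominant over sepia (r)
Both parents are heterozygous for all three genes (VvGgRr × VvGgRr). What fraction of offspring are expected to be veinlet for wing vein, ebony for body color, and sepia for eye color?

Trihybrid cross: VvGgRr × VvGgRr
Each trait segregates independently with a 3:1 phenotypic ratio, so each gene contributes 3/4 (dominant) or 1/4 (recessive).
Target: veinlet (wing vein), ebony (body color), sepia (eye color)
Probability = product of independent per-trait probabilities
= 1/4 × 1/4 × 1/4 = 1/64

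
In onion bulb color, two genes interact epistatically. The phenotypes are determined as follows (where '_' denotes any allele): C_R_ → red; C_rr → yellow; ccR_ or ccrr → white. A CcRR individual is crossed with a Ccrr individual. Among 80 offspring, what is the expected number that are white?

Cross: CcRR × Ccrr — consider each gene separately:
C gene: Cc × Cc → 1 CC, 2 Cc, 1 cc → 3 C_ : 1 cc (out of 4)
R gene: RR × rr → 4 Rr → 4 R_ (out of 4)
Genotype classes (out of 4 × 4 = 16): C_R_ = 3×4 = 12; ccR_ = 1×4 = 4
Apply the phenotype rules: C_R_ (12) → red; ccR_ (4) → white
Phenotype counts (out of 16): 12 red, 4 white
white: 4 out of 16 → fraction 1/4
Expected count = 1/4 × 80 = 20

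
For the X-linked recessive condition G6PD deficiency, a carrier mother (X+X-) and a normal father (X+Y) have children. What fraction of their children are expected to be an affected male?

Cross: X+X- × X+Y
Offspring: 1 X+X+, 1 X+Y, 1 X+X-, 1 X-Y
Probability of an affected male: 1/4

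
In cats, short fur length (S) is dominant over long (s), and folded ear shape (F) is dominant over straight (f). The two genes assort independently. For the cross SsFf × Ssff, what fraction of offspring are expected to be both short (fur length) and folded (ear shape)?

Dihybrid cross SsFf × Ssff — consider each gene separately:
fur length: Ss × Ss → 1 SS, 2 Ss, 1 ss → 3 S_ : 1 ss (out of 4)
ear shape: Ff × ff → 2 Ff, 2 ff → 2 F_ : 2 ff (out of 4)
Looking for: short (S_) and folded (F_)
P(short) = 3/4, P(folded) = 2/4
P(both) = 3/4 × 2/4 = 6/16 = 3/8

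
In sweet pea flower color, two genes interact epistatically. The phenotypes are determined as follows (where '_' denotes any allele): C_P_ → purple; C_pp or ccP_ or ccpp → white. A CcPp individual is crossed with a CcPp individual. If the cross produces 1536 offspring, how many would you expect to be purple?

Cross: CcPp × CcPp — consider each gene separately:
C gene: Cc × Cc → 1 CC, 2 Cc, 1 cc → 3 C_ : 1 cc (out of 4)
P gene: Pp × Pp → 1 PP, 2 Pp, 1 pp → 3 P_ : 1 pp (out of 4)
Genotype classes (out of 4 × 4 = 16): C_P_ = 3×3 = 9; C_pp = 3×1 = 3; ccP_ = 1×3 = 3; ccpp = 1×1 = 1
Apply the phenotype rules: C_P_ (9) → purple; C_pp (3) + ccP_ (3) + ccpp (1) → white
Phenotype counts (out of 16): 9 purple, 7 white
purple: 9 out of 16 → fraction 9/16
Expected count = 9/16 × 1536 = 864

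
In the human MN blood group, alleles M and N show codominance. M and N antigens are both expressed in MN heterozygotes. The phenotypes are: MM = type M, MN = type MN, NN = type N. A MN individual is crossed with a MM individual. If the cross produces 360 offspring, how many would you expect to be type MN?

Punnett square for MN × MM:
Offspring genotypes: 2 MM, 2 MN
Phenotype counts: 2 type M, 2 type MN
type MN: 2 out of 4 → fraction 1/2
Expected count = 1/2 × 360 = 180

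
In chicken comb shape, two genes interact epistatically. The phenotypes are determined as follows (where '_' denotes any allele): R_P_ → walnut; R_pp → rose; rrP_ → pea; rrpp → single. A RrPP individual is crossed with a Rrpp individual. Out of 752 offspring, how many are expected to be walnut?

Cross: RrPP × Rrpp — consider each gene separately:
R gene: Rr × Rr → 1 RR, 2 Rr, 1 rr → 3 R_ : 1 rr (out of 4)
P gene: PP × pp → 4 Pp → 4 P_ (out of 4)
Genotype classes (out of 4 × 4 = 16): R_P_ = 3×4 = 12; rrP_ = 1×4 = 4
Apply the phenotype rules: R_P_ (12) → walnut; rrP_ (4) → pea
Phenotype counts (out of 16): 12 walnut, 4 pea
walnut: 12 out of 16 → fraction 3/4
Expected count = 3/4 × 752 = 564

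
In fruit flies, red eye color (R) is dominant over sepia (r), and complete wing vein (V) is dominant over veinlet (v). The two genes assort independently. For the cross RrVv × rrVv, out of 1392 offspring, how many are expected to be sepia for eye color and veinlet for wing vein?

Dihybrid cross RrVv × rrVv — consider each gene separately:
eye color: Rr × rr → 2 Rr, 2 rr → 2 R_ : 2 rr (out of 4)
wing vein: Vv × Vv → 1 VV, 2 Vv, 1 vv → 3 V_ : 1 vv (out of 4)
Looking for: sepia (rr) and veinlet (vv)
P(sepia) = 2/4, P(veinlet) = 1/4
P(both) = 2/4 × 1/4 = 2/16 = 1/8
Expected count = 1/8 × 1392 = 174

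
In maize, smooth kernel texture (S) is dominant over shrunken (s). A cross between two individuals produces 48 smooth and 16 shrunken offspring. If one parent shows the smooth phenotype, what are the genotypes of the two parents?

Observed offspring: 48 smooth, 16 shrunken
The observed ratio simplifies to 3:1. Shrunken (ss) offspring appear, so each parent must contribute one s allele. The parent stated to show smooth carries S, so it is Ss. The other parent is then either Ss or ss: Ss × ss would give a 1:1 split, whereas Ss × Ss gives 3:1 — matching the data. So both parents are heterozygous (Ss × Ss).
Parent genotypes: Ss × Ss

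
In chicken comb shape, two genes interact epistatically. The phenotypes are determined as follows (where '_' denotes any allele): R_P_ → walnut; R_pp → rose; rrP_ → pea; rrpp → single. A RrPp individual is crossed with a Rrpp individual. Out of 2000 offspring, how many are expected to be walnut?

Cross: RrPp × Rrpp — consider each gene separately:
R gene: Rr × Rr → 1 RR, 2 Rr, 1 rr → 3 R_ : 1 rr (out of 4)
P gene: Pp × pp → 2 Pp, 2 pp → 2 P_ : 2 pp (out of 4)
Genotype classes (out of 4 × 4 = 16): R_P_ = 3×2 = 6; R_pp = 3×2 = 6; rrP_ = 1×2 = 2; rrpp = 1×2 = 2
Apply the phenotype rules: R_P_ (6) → walnut; R_pp (6) → rose; rrP_ (2) → pea; rrpp (2) → single
Phenotype counts (out of 16): 6 walnut, 6 rose, 2 pea, 2 single
walnut: 6 out of 16 → fraction 3/8
Expected count = 3/8 × 2000 = 750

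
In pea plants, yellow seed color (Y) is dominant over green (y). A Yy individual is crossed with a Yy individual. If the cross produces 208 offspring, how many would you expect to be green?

Punnett square for Yy × Yy:
Offspring genotypes: 1 YY, 2 Yy, 1 yy
yellow: 3, green: 1
green: 1 out of 4 → fraction 1/4
Expected count = 1/4 × 208 = 52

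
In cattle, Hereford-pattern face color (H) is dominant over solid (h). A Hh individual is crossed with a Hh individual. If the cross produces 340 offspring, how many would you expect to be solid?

Punnett square for Hh × Hh:
Offspring genotypes: 1 HH, 2 Hh, 1 hh
Hereford-pattern: 3, solid: 1
solid: 1 out of 4 → fraction 1/4
Expected count = 1/4 × 340 = 85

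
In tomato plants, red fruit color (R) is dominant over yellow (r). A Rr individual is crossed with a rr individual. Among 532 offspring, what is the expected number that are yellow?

Punnett square for Rr × rr:
Offspring genotypes: 2 Rr, 2 rr
red: 2, yellow: 2
yellow: 2 out of 4 → fraction 1/2
Expected count = 1/2 × 532 = 266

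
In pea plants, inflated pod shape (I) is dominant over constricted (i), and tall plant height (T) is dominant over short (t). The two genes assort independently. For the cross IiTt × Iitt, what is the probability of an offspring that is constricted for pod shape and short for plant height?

Dihybrid cross IiTt × Iitt — consider each gene separately:
pod shape: Ii × Ii → 1 II, 2 Ii, 1 ii → 3 I_ : 1 ii (out of 4)
plant height: Tt × tt → 2 Tt, 2 tt → 2 T_ : 2 tt (out of 4)
Looking for: constricted (ii) and short (tt)
P(constricted) = 1/4, P(short) = 2/4
P(both) = 1/4 × 2/4 = 2/16 = 1/8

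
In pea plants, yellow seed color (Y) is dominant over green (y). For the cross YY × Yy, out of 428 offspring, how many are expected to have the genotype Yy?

Punnett square for YY × Yy:
Offspring genotypes: 2 YY, 2 Yy
Total offspring: 4
Count with target: 2
Probability: 2/4 = 1/2
Expected count = 1/2 × 428 = 214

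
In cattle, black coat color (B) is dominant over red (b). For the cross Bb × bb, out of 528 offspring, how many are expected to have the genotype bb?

Punnett square for Bb × bb:
Offspring genotypes: 2 Bb, 2 bb
Total offspring: 4
Count with target: 2
Probability: 2/4 = 1/2
Expected count = 1/2 × 528 = 264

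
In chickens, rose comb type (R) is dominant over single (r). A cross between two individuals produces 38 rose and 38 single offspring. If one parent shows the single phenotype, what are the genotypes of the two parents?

Observed offspring: 38 rose, 38 single
The observed ratio simplifies to 1:1. One parent shows single, so its genotype must be rr. A 1:1 offspring split requires the other parent to be heterozygous (Rr).
Parent genotypes: rr × Rr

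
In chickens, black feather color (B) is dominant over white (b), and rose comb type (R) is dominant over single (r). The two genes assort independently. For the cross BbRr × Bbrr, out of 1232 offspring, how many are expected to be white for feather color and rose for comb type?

Dihybrid cross BbRr × Bbrr — consider each gene separately:
feather color: Bb × Bb → 1 BB, 2 Bb, 1 bb → 3 B_ : 1 bb (out of 4)
comb type: Rr × rr → 2 Rr, 2 rr → 2 R_ : 2 rr (out of 4)
Looking for: white (bb) and rose (R_)
P(white) = 1/4, P(rose) = 2/4
P(both) = 1/4 × 2/4 = 2/16 = 1/8
Expected count = 1/8 × 1232 = 154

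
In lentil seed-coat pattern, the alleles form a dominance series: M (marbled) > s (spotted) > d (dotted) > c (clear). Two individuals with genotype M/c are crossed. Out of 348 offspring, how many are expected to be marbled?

Cross: M/c × M/c
Allele dominance: M > s > d > c
Offspring genotypes: 1 M/M, 2 M/c, 1 c/c
Phenotype counts: 3 marbled, 1 clear
marbled: 3 out of 4 → fraction 3/4
Expected count = 3/4 × 348 = 261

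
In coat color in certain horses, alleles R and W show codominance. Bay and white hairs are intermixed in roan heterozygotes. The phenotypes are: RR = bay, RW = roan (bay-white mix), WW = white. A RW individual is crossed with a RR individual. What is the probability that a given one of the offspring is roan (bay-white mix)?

Punnett square for RW × RR:
Offspring genotypes: 2 RR, 2 RW
Phenotype counts: 2 bay, 2 roan (bay-white mix)
roan (bay-white mix): 2 out of 4
Probability: 2/4 = 1/2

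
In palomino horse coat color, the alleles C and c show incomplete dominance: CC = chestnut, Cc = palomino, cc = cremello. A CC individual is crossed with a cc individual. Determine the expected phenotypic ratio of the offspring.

Punnett square for CC × cc:
Offspring genotypes: 4 Cc
Phenotype counts: 4 palomino
Ratio: all palomino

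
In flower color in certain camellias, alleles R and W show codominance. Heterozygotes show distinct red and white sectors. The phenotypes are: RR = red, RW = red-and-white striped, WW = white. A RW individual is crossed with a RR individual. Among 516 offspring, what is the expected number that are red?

Punnett square for RW × RR:
Offspring genotypes: 2 RR, 2 RW
Phenotype counts: 2 red, 2 red-and-white striped
red: 2 out of 4 → fraction 1/2
Expected count = 1/2 × 516 = 258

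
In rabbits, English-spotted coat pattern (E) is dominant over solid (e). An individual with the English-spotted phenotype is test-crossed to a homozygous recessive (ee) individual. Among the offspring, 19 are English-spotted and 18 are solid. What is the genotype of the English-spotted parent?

Test cross: ? × ee
Offspring: 19 English-spotted, 18 solid — approximately 1:1.
A 1:1 ratio in a test cross indicates the unknown parent is heterozygous (Ee).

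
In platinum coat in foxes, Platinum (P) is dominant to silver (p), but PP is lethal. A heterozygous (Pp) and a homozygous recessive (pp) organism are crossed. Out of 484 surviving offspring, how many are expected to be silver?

Cross: Pp × pp
Punnett square offspring (before lethality): 2 Pp, 2 pp
No PP offspring are produced in this cross.
silver: 2 out of 4 → fraction 1/2
Expected count = 1/2 × 484 = 242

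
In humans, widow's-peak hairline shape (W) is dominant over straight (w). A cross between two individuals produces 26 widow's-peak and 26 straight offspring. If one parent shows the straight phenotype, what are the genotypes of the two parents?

Observed offspring: 26 widow's-peak, 26 straight
The observed ratio simplifies to 1:1. One parent shows straight, so its genotype must be ww. A 1:1 offspring split requires the other parent to be heterozygous (Ww).
Parent genotypes: ww × Ww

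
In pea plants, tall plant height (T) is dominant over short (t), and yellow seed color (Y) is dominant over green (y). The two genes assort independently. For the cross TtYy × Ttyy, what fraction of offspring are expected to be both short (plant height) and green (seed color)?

Dihybrid cross TtYy × Ttyy — consider each gene separately:
plant height: Tt × Tt → 1 TT, 2 Tt, 1 tt → 3 T_ : 1 tt (out of 4)
seed color: Yy × yy → 2 Yy, 2 yy → 2 Y_ : 2 yy (out of 4)
Looking for: short (tt) and green (yy)
P(short) = 1/4, P(green) = 2/4
P(both) = 1/4 × 2/4 = 2/16 = 1/8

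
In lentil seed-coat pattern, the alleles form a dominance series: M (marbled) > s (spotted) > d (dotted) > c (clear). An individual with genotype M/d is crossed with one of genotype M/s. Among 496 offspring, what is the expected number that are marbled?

Cross: M/d × M/s
Allele dominance: M > s > d > c
Offspring genotypes: 1 M/M, 1 M/s, 1 M/d, 1 s/d
Phenotype counts: 3 marbled, 1 spotted
marbled: 3 out of 4 → fraction 3/4
Expected count = 3/4 × 496 = 372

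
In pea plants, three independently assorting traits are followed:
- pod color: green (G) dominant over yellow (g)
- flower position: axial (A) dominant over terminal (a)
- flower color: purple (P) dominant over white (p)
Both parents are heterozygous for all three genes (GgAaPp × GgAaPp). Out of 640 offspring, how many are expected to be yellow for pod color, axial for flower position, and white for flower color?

Trihybrid cross: GgAaPp × GgAaPp
Each trait segregates independently with a 3:1 phenotypic ratio, so each gene contributes 3/4 (dominant) or 1/4 (recessive).
Target: yellow (pod color), axial (flower position), white (flower color)
Probability = product of independent per-trait probabilities
= 1/4 × 3/4 × 1/4 = 3/64
Expected count = 3/64 × 640 = 30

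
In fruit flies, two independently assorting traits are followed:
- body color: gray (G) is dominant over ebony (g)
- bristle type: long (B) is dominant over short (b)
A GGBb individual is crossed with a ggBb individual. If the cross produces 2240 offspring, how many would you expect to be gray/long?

Dihybrid cross GGBb × ggBb — consider each gene separately:
body color: GG × gg → 4 Gg → 4 G_ (out of 4)
bristle type: Bb × Bb → 1 BB, 2 Bb, 1 bb → 3 B_ : 1 bb (out of 4)
Combine (counts out of 4 × 4 = 16): gray/long (G_B_) = 4×3 = 12; gray/short (G_bb) = 4×1 = 4
Phenotype counts (out of 16): 12 gray/long, 4 gray/short
gray/long: 12 out of 16 → fraction 3/4
Expected count = 3/4 × 2240 = 1680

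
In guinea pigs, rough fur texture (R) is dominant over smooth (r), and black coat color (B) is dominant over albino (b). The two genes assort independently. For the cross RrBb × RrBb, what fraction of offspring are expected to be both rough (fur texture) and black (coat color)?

Dihybrid cross RrBb × RrBb — consider each gene separately:
fur texture: Rr × Rr → 1 RR, 2 Rr, 1 rr → 3 R_ : 1 rr (out of 4)
coat color: Bb × Bb → 1 BB, 2 Bb, 1 bb → 3 B_ : 1 bb (out of 4)
Looking for: rough (R_) and black (B_)
P(rough) = 3/4, P(black) = 3/4
P(both) = 3/4 × 3/4 = 9/16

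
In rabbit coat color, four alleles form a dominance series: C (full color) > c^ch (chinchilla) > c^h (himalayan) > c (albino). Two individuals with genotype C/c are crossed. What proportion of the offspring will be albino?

Cross: C/c × C/c
Allele dominance: C > c^ch > c^h > c
Offspring genotypes: 1 C/C, 2 C/c, 1 c/c
Phenotype counts: 3 full color, 1 albino
albino: 1 out of 4
Probability: 1/4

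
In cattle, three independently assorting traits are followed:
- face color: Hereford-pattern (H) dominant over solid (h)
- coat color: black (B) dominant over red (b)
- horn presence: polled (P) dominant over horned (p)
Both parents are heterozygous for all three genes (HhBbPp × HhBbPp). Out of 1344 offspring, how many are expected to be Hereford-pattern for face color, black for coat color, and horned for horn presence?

Trihybrid cross: HhBbPp × HhBbPp
Each trait segregates independently with a 3:1 phenotypic ratio, so each gene contributes 3/4 (dominant) or 1/4 (recessive).
Target: Hereford-pattern (face color), black (coat color), horned (horn presence)
Probability = product of independent per-trait probabilities
= 3/4 × 3/4 × 1/4 = 9/64
Expected count = 9/64 × 1344 = 189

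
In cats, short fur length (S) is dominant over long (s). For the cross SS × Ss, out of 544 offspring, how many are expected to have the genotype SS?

Punnett square for SS × Ss:
Offspring genotypes: 2 SS, 2 Ss
Total offspring: 4
Count with target: 2
Probability: 2/4 = 1/2
Expected count = 1/2 × 544 = 272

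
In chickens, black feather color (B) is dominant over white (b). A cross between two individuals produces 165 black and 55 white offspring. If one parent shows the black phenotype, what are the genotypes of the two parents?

Observed offspring: 165 black, 55 white
The observed ratio simplifies to 3:1. White (bb) offspring appear, so each parent must contribute one b allele. The parent stated to show black carries B, so it is Bb. The other parent is then either Bb or bb: Bb × bb would give a 1:1 split, whereas Bb × Bb gives 3:1 — matching the data. So both parents are heterozygous (Bb × Bb).
Parent genotypes: Bb × Bb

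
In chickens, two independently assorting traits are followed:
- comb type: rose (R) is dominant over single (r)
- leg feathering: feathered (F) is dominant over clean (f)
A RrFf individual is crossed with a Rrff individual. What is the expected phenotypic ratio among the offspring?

Dihybrid cross RrFf × Rrff — consider each gene separately:
comb type: Rr × Rr → 1 RR, 2 Rr, 1 rr → 3 R_ : 1 rr (out of 4)
leg feathering: Ff × ff → 2 Ff, 2 ff → 2 F_ : 2 ff (out of 4)
Combine (counts out of 4 × 4 = 16): rose/feathered (R_F_) = 3×2 = 6; rose/clean (R_ff) = 3×2 = 6; single/feathered (rrF_) = 1×2 = 2; single/clean (rrff) = 1×2 = 2
Phenotype counts (out of 16): 6 rose/feathered, 6 rose/clean, 2 single/feathered, 2 single/clean
Ratio: 3 rose/feathered : 3 rose/clean : 1 single/feathered : 1 single/clean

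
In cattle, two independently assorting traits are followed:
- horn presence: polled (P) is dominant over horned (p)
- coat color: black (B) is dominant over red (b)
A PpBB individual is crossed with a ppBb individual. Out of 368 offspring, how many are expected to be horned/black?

Dihybrid cross PpBB × ppBb — consider each gene separately:
horn presence: Pp × pp → 2 Pp, 2 pp → 2 P_ : 2 pp (out of 4)
coat color: BB × Bb → 2 BB, 2 Bb → 4 B_ (out of 4)
Combine (counts out of 4 × 4 = 16): polled/black (P_B_) = 2×4 = 8; horned/black (ppB_) = 2×4 = 8
Phenotype counts (out of 16): 8 polled/black, 8 horned/black
horned/black: 8 out of 16 → fraction 1/2
Expected count = 1/2 × 368 = 184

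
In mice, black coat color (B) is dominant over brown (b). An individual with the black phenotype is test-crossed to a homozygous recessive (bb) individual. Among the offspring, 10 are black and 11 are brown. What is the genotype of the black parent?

Test cross: ? × bb
Offspring: 10 black, 11 brown — approximately 1:1.
A 1:1 ratio in a test cross indicates the unknown parent is heterozygous (Bb).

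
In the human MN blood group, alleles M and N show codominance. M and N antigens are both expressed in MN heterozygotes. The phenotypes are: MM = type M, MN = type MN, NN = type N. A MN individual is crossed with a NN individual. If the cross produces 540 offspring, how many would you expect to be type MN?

Punnett square for MN × NN:
Offspring genotypes: 2 MN, 2 NN
Phenotype counts: 2 type MN, 2 type N
type MN: 2 out of 4 → fraction 1/2
Expected count = 1/2 × 540 = 270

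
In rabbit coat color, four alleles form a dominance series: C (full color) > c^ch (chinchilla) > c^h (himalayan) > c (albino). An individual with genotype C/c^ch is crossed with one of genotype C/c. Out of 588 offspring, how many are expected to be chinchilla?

Cross: C/c^ch × C/c
Allele dominance: C > c^ch > c^h > c
Offspring genotypes: 1 C/C, 1 C/c, 1 C/c^ch, 1 c^ch/c
Phenotype counts: 3 full color, 1 chinchilla
chinchilla: 1 out of 4 → fraction 1/4
Expected count = 1/4 × 588 = 147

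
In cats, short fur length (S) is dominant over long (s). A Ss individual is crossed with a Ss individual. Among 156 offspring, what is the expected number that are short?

Punnett square for Ss × Ss:
Offspring genotypes: 1 SS, 2 Ss, 1 ss
short: 3, long: 1
short: 3 out of 4 → fraction 3/4
Expected count = 3/4 × 156 = 117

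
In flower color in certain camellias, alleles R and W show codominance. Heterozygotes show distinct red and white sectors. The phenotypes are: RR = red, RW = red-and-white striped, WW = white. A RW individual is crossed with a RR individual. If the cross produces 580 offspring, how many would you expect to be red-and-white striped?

Punnett square for RW × RR:
Offspring genotypes: 2 RR, 2 RW
Phenotype counts: 2 red, 2 red-and-white striped
red-and-white striped: 2 out of 4 → fraction 1/2
Expected count = 1/2 × 580 = 290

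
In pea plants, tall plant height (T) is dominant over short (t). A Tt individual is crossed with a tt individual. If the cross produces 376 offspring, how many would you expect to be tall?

Punnett square for Tt × tt:
Offspring genotypes: 2 Tt, 2 tt
tall: 2, short: 2
tall: 2 out of 4 → fraction 1/2
Expected count = 1/2 × 376 = 188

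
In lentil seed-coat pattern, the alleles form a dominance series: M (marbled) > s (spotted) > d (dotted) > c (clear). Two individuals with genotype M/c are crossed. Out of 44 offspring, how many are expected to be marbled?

Cross: M/c × M/c
Allele dominance: M > s > d > c
Offspring genotypes: 1 M/M, 2 M/c, 1 c/c
Phenotype counts: 3 marbled, 1 clear
marbled: 3 out of 4 → fraction 3/4
Expected count = 3/4 × 44 = 33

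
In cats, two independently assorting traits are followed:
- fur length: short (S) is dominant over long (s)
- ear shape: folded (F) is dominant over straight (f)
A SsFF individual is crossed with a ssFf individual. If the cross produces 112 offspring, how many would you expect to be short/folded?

Dihybrid cross SsFF × ssFf — consider each gene separately:
fur length: Ss × ss → 2 Ss, 2 ss → 2 S_ : 2 ss (out of 4)
ear shape: FF × Ff → 2 FF, 2 Ff → 4 F_ (out of 4)
Combine (counts out of 4 × 4 = 16): short/folded (S_F_) = 2×4 = 8; long/folded (ssF_) = 2×4 = 8
Phenotype counts (out of 16): 8 short/folded, 8 long/folded
short/folded: 8 out of 16 → fraction 1/2
Expected count = 1/2 × 112 = 56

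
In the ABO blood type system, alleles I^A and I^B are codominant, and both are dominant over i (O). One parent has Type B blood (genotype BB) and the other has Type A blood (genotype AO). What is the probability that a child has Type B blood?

Cross: BB × AO
Possible offspring genotypes: 2 AB, 2 BO
Blood type counts: 2 Type AB, 2 Type B
Probability of Type B: 2/4 = 1/2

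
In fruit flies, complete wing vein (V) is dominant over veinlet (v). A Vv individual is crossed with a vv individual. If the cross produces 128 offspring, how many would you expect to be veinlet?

Punnett square for Vv × vv:
Offspring genotypes: 2 Vv, 2 vv
complete: 2, veinlet: 2
veinlet: 2 out of 4 → fraction 1/2
Expected count = 1/2 × 128 = 64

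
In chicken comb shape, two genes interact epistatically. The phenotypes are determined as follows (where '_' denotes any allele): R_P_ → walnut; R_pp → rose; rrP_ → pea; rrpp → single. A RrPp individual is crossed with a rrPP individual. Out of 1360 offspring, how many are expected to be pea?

Cross: RrPp × rrPP — consider each gene separately:
R gene: Rr × rr → 2 Rr, 2 rr → 2 R_ : 2 rr (out of 4)
P gene: Pp × PP → 2 PP, 2 Pp → 4 P_ (out of 4)
Genotype classes (out of 4 × 4 = 16): R_P_ = 2×4 = 8; rrP_ = 2×4 = 8
Apply the phenotype rules: R_P_ (8) → walnut; rrP_ (8) → pea
Phenotype counts (out of 16): 8 walnut, 8 pea
pea: 8 out of 16 → fraction 1/2
Expected count = 1/2 × 1360 = 680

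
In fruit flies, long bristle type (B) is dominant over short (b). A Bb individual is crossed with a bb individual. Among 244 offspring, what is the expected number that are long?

Punnett square for Bb × bb:
Offspring genotypes: 2 Bb, 2 bb
long: 2, short: 2
long: 2 out of 4 → fraction 1/2
Expected count = 1/2 × 244 = 122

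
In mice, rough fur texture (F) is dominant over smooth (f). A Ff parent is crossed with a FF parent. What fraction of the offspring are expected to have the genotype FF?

Punnett square for Ff × FF:
Offspring genotypes: 2 FF, 2 Ff
Total offspring: 4
Count with target: 2
Probability: 2/4 = 1/2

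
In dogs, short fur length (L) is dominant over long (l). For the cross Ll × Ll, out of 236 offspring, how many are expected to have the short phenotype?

Punnett square for Ll × Ll:
Offspring genotypes: 1 LL, 2 Ll, 1 ll
Total offspring: 4
Count with target: 3
Probability: 3/4
Expected count = 3/4 × 236 = 177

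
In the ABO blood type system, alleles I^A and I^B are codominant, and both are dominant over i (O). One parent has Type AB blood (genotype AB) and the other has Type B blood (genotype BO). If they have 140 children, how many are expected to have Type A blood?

Cross: AB × BO
Possible offspring genotypes: 1 AB, 1 AO, 1 BB, 1 BO
Blood type counts: 1 Type AB, 1 Type A, 2 Type B
Probability of Type A: 1/4
Expected count = 1/4 × 140 = 35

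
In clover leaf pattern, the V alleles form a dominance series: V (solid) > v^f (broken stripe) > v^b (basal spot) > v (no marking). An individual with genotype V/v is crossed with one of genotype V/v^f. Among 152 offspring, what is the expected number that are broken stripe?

Cross: V/v × V/v^f
Allele dominance: V > v^f > v^b > v
Offspring genotypes: 1 V/V, 1 V/v^f, 1 V/v, 1 v^f/v
Phenotype counts: 3 solid, 1 broken stripe
broken stripe: 1 out of 4 → fraction 1/4
Expected count = 1/4 × 152 = 38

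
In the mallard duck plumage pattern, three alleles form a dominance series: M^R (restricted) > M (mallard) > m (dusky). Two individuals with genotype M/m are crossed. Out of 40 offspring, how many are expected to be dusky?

Cross: M/m × M/m
Allele dominance: M^R > M > m
Offspring genotypes: 1 M/M, 2 M/m, 1 m/m
Phenotype counts: 3 mallard, 1 dusky
dusky: 1 out of 4 → fraction 1/4
Expected count = 1/4 × 40 = 10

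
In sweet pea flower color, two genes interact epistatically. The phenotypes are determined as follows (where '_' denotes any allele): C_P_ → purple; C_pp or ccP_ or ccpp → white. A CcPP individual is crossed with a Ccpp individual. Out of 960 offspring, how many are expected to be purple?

Cross: CcPP × Ccpp — consider each gene separately:
C gene: Cc × Cc → 1 CC, 2 Cc, 1 cc → 3 C_ : 1 cc (out of 4)
P gene: PP × pp → 4 Pp → 4 P_ (out of 4)
Genotype classes (out of 4 × 4 = 16): C_P_ = 3×4 = 12; ccP_ = 1×4 = 4
Apply the phenotype rules: C_P_ (12) → purple; ccP_ (4) → white
Phenotype counts (out of 16): 12 purple, 4 white
purple: 12 out of 16 → fraction 3/4
Expected count = 3/4 × 960 = 720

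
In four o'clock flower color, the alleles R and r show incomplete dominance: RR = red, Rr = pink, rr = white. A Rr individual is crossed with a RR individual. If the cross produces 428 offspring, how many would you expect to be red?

Punnett square for Rr × RR:
Offspring genotypes: 2 RR, 2 Rr
Phenotype counts: 2 red, 2 pink
red: 2 out of 4 → fraction 1/2
Expected count = 1/2 × 428 = 214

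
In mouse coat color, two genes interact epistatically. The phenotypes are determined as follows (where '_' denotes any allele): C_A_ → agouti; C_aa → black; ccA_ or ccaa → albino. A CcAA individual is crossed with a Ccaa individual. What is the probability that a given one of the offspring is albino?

Cross: CcAA × Ccaa — consider each gene separately:
C gene: Cc × Cc → 1 CC, 2 Cc, 1 cc → 3 C_ : 1 cc (out of 4)
A gene: AA × aa → 4 Aa → 4 A_ (out of 4)
Genotype classes (out of 4 × 4 = 16): C_A_ = 3×4 = 12; ccA_ = 1×4 = 4
Apply the phenotype rules: C_A_ (12) → agouti; ccA_ (4) → albino
Phenotype counts (out of 16): 12 agouti, 4 albino
albino: 4 out of 16
Probability: 4/16 = 1/4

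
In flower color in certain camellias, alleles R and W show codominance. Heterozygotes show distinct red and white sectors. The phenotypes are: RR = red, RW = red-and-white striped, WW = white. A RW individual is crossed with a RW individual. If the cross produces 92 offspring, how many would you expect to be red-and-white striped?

Punnett square for RW × RW:
Offspring genotypes: 1 RR, 2 RW, 1 WW
Phenotype counts: 1 red, 2 red-and-white striped, 1 white
red-and-white striped: 2 out of 4 → fraction 1/2
Expected count = 1/2 × 92 = 46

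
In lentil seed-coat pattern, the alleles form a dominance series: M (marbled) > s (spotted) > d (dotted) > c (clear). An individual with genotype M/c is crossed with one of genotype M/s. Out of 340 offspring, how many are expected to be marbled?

Cross: M/c × M/s
Allele dominance: M > s > d > c
Offspring genotypes: 1 M/M, 1 M/s, 1 M/c, 1 s/c
Phenotype counts: 3 marbled, 1 spotted
marbled: 3 out of 4 → fraction 3/4
Expected count = 3/4 × 340 = 255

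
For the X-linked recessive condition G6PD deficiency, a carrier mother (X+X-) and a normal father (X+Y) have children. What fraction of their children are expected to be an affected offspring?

Cross: X+X- × X+Y
Offspring: 1 X+X+, 1 X+Y, 1 X+X-, 1 X-Y
Probability of an affected offspring: 1/4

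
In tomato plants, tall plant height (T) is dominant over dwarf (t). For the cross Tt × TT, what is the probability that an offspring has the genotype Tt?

Punnett square for Tt × TT:
Offspring genotypes: 2 TT, 2 Tt
Total offspring: 4
Count with target: 2
Probability: 2/4 = 1/2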